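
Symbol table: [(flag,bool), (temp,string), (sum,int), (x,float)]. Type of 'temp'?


Lookup 'temp' → type string


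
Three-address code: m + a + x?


Break into single-operator statements:
t1 = m + a
t2 = t1 + x


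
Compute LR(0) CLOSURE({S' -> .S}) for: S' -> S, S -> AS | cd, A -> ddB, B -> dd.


Start: S' -> .S
For each item with dot before a nonterminal B, add B -> .γ for every B-production
Closure: [S' -> .S, S -> .AS, S -> .cd, A -> .ddB]


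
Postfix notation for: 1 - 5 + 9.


Left to right (same or higher precedence on left)
Postfix: 1 5 - 9 +


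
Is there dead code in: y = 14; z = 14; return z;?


y is assigned but never read
Dead: 'y = 14'


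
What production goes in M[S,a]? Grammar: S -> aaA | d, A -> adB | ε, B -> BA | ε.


For [S, a]: 'a' ∈ FIRST(aaA)
Entry: S -> aaA


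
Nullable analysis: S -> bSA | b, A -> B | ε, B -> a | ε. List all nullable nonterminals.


A nonterminal is nullable iff some alternative derives ε (directly, or every symbol in it is nullable)
Nullable: {A, B}


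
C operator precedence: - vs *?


'*' is multiplicative (level 10); '-' is additive (level 9)
Higher level binds tighter
'*' has higher precedence than '-'


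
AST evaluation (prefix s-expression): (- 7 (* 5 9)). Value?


Evaluate inner: (* 5 9) = 45
Evaluate root: (- 7 45) = -38
Result: -38


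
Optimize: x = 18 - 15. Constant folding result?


18 - 15 = 3 at compile time
Optimized: x = 3


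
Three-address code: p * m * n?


Break into single-operator statements:
t1 = p * m
t2 = t1 * n


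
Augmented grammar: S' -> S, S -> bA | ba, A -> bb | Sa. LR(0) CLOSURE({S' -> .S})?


Start: S' -> .S
For each item with dot before a nonterminal B, add B -> .γ for every B-production
Closure: [S' -> .S, S -> .bA, S -> .ba]


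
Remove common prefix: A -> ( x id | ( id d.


Common prefix: '('
Factored: A -> ( A', A' -> x id | id d


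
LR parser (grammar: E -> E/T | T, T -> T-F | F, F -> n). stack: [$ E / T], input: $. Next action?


handle 'E/T' on top; lookahead ∈ FOLLOW(E) = {/, $}
Action: reduce (E -> E/T)


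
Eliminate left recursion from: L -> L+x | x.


Left-recursive alternatives: L+x; non-recursive: x
Introduce L': L -> xL', L' -> +xL' | ε


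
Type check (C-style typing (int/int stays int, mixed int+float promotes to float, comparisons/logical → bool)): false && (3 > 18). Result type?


Operand types: bool && bool
Rule: logical operators take bool operands and yield bool
Result type: bool


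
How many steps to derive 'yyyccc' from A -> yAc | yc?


Derivation: A => yAc => yyAcc => yyyccc
Steps: 3


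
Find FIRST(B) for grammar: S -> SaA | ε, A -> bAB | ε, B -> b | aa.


Per alternative of B: FIRST(b) = {b}; FIRST(aa) = {a}
FIRST(B) = {a, b}


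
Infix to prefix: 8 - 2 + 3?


left-to-right (same/higher precedence on left): tree is (+ (- 8 2) 3)
Prefix: + - 8 2 3


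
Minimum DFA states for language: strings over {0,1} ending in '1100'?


Track the longest suffix of input matching a prefix of '1100': 5 classes (prefixes of length 0..4)
Minimal DFA: 5 states


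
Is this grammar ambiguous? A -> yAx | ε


balanced y^n…x^n: each string has a unique parse
Unambiguous


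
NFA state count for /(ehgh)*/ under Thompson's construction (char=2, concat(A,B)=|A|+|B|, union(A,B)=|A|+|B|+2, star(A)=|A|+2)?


Syntax tree has 4 char leaf(s), 0 union(s), 1 star(s)
chars contribute 4×2 = 8; each union adds +2; each star adds +2
Total: 8 + 0 + 2 = 10 states


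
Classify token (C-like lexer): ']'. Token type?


Pattern: delimiter/punctuation
Type: PUNCTUATION


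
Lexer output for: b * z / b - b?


Scan left to right, longest-match per lexeme
Tokens: ID(b), OP(*), ID(z), OP(/), ID(b), OP(-), ID(b)


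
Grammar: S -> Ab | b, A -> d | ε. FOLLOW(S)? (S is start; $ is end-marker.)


$ ∈ FOLLOW(S). For each A -> αBβ: add FIRST(β)\{ε} to FOLLOW(B); if β nullable, add FOLLOW(A).
FOLLOW(S) = {$}


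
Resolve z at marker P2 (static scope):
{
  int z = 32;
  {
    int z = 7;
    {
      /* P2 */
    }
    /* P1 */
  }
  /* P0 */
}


P2's block does not declare z; resolves to the enclosing declaration at depth 1
z = 7


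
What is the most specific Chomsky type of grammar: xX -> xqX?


LHS has context (more than one symbol) and |LHS| ≤ |RHS|
Classification: Type 1 (Context-Sensitive)


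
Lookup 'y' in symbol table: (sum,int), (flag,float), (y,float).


Lookup 'y' → type float


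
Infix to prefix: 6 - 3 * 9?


'*' binds tighter: tree is (- 6 (* 3 9))
Prefix: - 6 * 3 9


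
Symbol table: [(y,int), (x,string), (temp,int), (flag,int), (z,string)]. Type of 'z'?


Lookup 'z' → type string


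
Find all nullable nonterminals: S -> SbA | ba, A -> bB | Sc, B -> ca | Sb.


A nonterminal is nullable iff some alternative derives ε (directly, or every symbol in it is nullable)
Nullable: {}


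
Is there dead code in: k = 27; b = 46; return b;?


k is assigned but never read
Dead: 'k = 27'


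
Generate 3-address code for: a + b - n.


Break into single-operator statements:
t1 = a + b
t2 = t1 - n


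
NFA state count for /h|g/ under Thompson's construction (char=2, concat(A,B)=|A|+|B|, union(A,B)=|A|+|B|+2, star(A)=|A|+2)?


Syntax tree has 2 char leaf(s), 1 union(s), 0 star(s)
chars contribute 2×2 = 4; each union adds +2; each star adds +2
Total: 4 + 2 + 0 = 6 states


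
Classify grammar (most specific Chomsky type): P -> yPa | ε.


Single nonterminal LHS, but y^n a^n is not regular
Classification: Type 2 (Context-Free)


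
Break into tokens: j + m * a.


Scan left to right, longest-match per lexeme
Tokens: ID(j), OP(+), ID(m), OP(*), ID(a)


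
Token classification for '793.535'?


Pattern: digits with a decimal point
Type: FLOAT_LITERAL


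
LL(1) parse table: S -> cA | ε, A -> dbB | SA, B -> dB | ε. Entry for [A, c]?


For [A, c]: 'c' ∈ FIRST(SA)
Entry: A -> SA


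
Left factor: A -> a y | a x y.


Common prefix: 'a'
Factored: A -> a A', A' -> y | x y


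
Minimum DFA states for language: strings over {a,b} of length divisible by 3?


Track length mod 3: states 0..2, accept at 0
Minimal DFA: 3 states


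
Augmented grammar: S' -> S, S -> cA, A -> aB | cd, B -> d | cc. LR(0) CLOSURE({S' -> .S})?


Start: S' -> .S
For each item with dot before a nonterminal B, add B -> .γ for every B-production
Closure: [S' -> .S, S -> .cA]


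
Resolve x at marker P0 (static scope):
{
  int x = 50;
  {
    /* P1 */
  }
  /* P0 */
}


x declared in the same block as P0
x = 50


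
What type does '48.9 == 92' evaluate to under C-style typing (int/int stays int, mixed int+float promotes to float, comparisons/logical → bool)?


Operand types: float == int
Rule: comparison yields bool
Result type: bool


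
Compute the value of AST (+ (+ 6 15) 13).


Evaluate inner: (+ 6 15) = 21
Evaluate root: (+ 21 13) = 34
Result: 34


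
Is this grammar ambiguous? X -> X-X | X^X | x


'x-x^x' has two parse trees (no precedence encoded between - and ^)
Ambiguous


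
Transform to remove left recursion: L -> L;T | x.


Left-recursive alternatives: L;T; non-recursive: x
Introduce L': L -> xL', L' -> ;TL' | ε


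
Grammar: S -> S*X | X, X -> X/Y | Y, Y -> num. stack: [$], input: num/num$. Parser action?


no handle on stack; shift 'num'
Action: shift


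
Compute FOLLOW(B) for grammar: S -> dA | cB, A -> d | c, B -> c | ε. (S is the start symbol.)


$ ∈ FOLLOW(S). For each A -> αBβ: add FIRST(β)\{ε} to FOLLOW(B); if β nullable, add FOLLOW(A).
FOLLOW(B) = {$}


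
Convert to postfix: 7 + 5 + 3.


Left to right (same or higher precedence on left)
Postfix: 7 5 + 3 +


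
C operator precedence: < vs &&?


'<' is relational (level 7); '&&' is logical AND (level 2)
Higher level binds tighter
'<' has higher precedence than '&&'


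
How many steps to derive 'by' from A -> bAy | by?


Derivation: A => by
Steps: 1


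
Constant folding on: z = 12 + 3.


12 + 3 = 15 at compile time
Optimized: z = 15


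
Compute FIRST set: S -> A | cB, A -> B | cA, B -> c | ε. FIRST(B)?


Per alternative of B: FIRST(c) = {c}; FIRST(ε) = {ε}
FIRST(B) = {c, ε}


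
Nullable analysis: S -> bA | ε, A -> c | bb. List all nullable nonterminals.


A nonterminal is nullable iff some alternative derives ε (directly, or every symbol in it is nullable)
Nullable: {S}


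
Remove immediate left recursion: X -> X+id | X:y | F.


Left-recursive alternatives: X+id, X:y; non-recursive: F
Introduce X': X -> FX', X' -> +idX' | :yX' | ε


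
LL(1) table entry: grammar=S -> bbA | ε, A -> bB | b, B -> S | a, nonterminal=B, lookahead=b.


For [B, b]: 'b' ∈ FIRST(S)
Entry: B -> S


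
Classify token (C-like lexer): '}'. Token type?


Pattern: delimiter/punctuation
Type: PUNCTUATION


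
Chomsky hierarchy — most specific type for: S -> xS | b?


Right-linear: every RHS is a terminal or a terminal followed by one nonterminal
Classification: Type 3 (Regular)


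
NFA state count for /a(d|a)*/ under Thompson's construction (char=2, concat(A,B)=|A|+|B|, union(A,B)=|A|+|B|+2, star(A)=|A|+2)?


Syntax tree has 3 char leaf(s), 1 union(s), 1 star(s)
chars contribute 3×2 = 6; each union adds +2; each star adds +2
Total: 6 + 2 + 2 = 10 states


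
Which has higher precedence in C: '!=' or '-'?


'-' is additive (level 9); '!=' is equality (level 6)
Higher level binds tighter
'-' has higher precedence than '!='


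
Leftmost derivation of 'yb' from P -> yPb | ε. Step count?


Derivation: P => yPb => yb
Steps: 2


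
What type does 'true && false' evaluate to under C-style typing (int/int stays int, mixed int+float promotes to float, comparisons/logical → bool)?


Operand types: bool && bool
Rule: logical operators take bool operands and yield bool
Result type: bool


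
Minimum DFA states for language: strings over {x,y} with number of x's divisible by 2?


Track (count of x) mod 2: states 0..1, accept at 0
Minimal DFA: 2 states


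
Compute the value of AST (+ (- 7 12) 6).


Evaluate inner: (- 7 12) = -5
Evaluate root: (+ -5 6) = 1
Result: 1


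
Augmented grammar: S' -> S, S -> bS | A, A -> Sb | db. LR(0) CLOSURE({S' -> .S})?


Start: S' -> .S
For each item with dot before a nonterminal B, add B -> .γ for every B-production
Closure: [S' -> .S, S -> .bS, S -> .A, A -> .Sb, A -> .db]


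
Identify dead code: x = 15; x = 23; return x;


first assignment to x is overwritten before any read
Dead: 'x = 15'


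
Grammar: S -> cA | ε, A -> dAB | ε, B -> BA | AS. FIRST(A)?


Per alternative of A: FIRST(dAB) = {d}; FIRST(ε) = {ε}
FIRST(A) = {d, ε}


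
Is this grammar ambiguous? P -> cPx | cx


balanced c^n…x^n: each string has a unique parse
Unambiguous


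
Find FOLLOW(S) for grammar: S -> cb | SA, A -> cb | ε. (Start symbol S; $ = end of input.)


$ ∈ FOLLOW(S). For each A -> αBβ: add FIRST(β)\{ε} to FOLLOW(B); if β nullable, add FOLLOW(A).
FOLLOW(S) = {$, c}


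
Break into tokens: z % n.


Scan left to right, longest-match per lexeme
Tokens: ID(z), OP(%), ID(n)


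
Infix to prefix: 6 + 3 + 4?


left-to-right (same/higher precedence on left): tree is (+ (+ 6 3) 4)
Prefix: + + 6 3 4


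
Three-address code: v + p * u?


Break into single-operator statements:
t1 = p * u
t2 = v + t1


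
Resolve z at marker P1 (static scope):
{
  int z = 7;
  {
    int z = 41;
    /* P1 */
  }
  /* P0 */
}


z declared in the same block as P1
z = 41


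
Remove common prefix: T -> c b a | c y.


Common prefix: 'c'
Factored: T -> c T', T' -> b a | y


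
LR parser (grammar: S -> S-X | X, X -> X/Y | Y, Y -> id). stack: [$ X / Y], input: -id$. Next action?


handle 'X/Y' on top
Action: reduce (X -> X/Y)


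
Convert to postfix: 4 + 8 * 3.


* has higher precedence, evaluate 8*3 first
Postfix: 4 8 3 * +


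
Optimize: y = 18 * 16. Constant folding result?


18 * 16 = 288 at compile time
Optimized: y = 288


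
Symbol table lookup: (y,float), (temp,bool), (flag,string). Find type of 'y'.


Lookup 'y' → type float


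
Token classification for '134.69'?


Pattern: digits with a decimal point
Type: FLOAT_LITERAL


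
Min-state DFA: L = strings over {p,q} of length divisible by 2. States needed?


Track length mod 2: states 0..1, accept at 0
Minimal DFA: 2 states


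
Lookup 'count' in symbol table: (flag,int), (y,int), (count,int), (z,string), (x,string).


Lookup 'count' → type int


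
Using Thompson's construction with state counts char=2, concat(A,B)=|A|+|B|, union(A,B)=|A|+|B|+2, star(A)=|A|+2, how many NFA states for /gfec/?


Syntax tree has 4 char leaf(s), 0 union(s), 0 star(s)
chars contribute 4×2 = 8; each union adds +2; each star adds +2
Total: 8 + 0 + 0 = 8 states


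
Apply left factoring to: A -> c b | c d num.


Common prefix: 'c'
Factored: A -> c A', A' -> b | d num


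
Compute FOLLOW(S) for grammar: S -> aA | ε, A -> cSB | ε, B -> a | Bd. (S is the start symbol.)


$ ∈ FOLLOW(S). For each A -> αBβ: add FIRST(β)\{ε} to FOLLOW(B); if β nullable, add FOLLOW(A).
FOLLOW(S) = {$, a}


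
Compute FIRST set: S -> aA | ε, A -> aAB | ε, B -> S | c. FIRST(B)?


Per alternative of B: FIRST(S) = {a, ε}; FIRST(c) = {c}
FIRST(B) = {a, c, ε}


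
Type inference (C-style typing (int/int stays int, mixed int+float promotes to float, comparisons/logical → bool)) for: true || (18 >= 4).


Operand types: bool || bool
Rule: logical operators take bool operands and yield bool
Result type: bool


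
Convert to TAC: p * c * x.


Break into single-operator statements:
t1 = p * c
t2 = t1 * x


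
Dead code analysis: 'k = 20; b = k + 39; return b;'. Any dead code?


k is read by b's definition; b is returned
No dead code


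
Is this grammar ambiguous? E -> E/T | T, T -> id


precedence layered via separate nonterminal T: deterministic
Unambiguous


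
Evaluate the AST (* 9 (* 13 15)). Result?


Evaluate inner: (* 13 15) = 195
Evaluate root: (* 9 195) = 1755
Result: 1755


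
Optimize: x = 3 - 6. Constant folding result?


3 - 6 = -3 at compile time
Optimized: x = -3


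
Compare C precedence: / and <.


'/' is multiplicative (level 10); '<' is relational (level 7)
Higher level binds tighter
'/' has higher precedence than '<'


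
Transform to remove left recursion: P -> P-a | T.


Left-recursive alternatives: P-a; non-recursive: T
Introduce P': P -> TP', P' -> -aP' | ε


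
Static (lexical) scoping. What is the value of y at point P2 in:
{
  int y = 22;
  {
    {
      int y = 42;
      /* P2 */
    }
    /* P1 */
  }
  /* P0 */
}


y declared in the same block as P2
y = 42


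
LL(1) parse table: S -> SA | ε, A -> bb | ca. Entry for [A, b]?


For [A, b]: 'b' ∈ FIRST(bb)
Entry: A -> bb


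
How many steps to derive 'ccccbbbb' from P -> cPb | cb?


Derivation: P => cPb => ccPbb => cccPbbb => ccccbbbb
Steps: 4


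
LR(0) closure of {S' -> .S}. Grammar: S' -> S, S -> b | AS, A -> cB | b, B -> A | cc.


Start: S' -> .S
For each item with dot before a nonterminal B, add B -> .γ for every B-production
Closure: [S' -> .S, S -> .b, S -> .AS, A -> .cB, A -> .b]


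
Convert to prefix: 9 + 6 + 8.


left-to-right (same/higher precedence on left): tree is (+ (+ 9 6) 8)
Prefix: + + 9 6 8


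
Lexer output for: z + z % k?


Scan left to right, longest-match per lexeme
Tokens: ID(z), OP(+), ID(z), OP(%), ID(k)


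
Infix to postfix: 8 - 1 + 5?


Left to right (same or higher precedence on left)
Postfix: 8 1 - 5 +


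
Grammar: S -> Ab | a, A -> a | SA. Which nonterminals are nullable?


A nonterminal is nullable iff some alternative derives ε (directly, or every symbol in it is nullable)
Nullable: {}


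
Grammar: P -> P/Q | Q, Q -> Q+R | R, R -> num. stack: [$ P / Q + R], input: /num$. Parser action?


handle 'Q+R' on top
Action: reduce (Q -> Q+R)


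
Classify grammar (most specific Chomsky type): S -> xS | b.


Right-linear: every RHS is a terminal or a terminal followed by one nonterminal
Classification: Type 3 (Regular)


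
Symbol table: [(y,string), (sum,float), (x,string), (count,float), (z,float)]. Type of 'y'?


Lookup 'y' → type string


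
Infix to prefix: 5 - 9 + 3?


left-to-right (same/higher precedence on left): tree is (+ (- 5 9) 3)
Prefix: + - 5 9 3


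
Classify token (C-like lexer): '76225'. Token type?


Pattern: digits only
Type: INTEGER_LITERAL


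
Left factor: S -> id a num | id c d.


Common prefix: 'id'
Factored: S -> id S', S' -> a num | c d


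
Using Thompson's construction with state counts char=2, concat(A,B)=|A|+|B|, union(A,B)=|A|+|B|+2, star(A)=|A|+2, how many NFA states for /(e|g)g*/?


Syntax tree has 3 char leaf(s), 1 union(s), 1 star(s)
chars contribute 3×2 = 6; each union adds +2; each star adds +2
Total: 6 + 2 + 2 = 10 states


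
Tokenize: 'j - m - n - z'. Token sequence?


Scan left to right, longest-match per lexeme
Tokens: ID(j), OP(-), ID(m), OP(-), ID(n), OP(-), ID(z)


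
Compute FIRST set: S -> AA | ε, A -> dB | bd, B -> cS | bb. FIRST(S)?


Per alternative of S: FIRST(AA) = {b, d}; FIRST(ε) = {ε}
FIRST(S) = {b, d, ε}


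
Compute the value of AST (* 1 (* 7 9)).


Evaluate inner: (* 7 9) = 63
Evaluate root: (* 1 63) = 63
Result: 63


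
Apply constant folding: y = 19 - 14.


19 - 14 = 5 at compile time
Optimized: y = 5


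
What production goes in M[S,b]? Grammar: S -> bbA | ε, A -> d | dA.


For [S, b]: 'b' ∈ FIRST(bbA)
Entry: S -> bbA


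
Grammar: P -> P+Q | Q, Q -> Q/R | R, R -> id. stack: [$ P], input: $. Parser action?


start symbol P on stack, input exhausted
Action: accept


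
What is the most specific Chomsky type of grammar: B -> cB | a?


Right-linear: every RHS is a terminal or a terminal followed by one nonterminal
Classification: Type 3 (Regular)


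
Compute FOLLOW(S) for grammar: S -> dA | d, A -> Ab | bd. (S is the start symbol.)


$ ∈ FOLLOW(S). For each A -> αBβ: add FIRST(β)\{ε} to FOLLOW(B); if β nullable, add FOLLOW(A).
FOLLOW(S) = {$}


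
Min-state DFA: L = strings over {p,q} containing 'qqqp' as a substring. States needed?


KMP-style automaton: 4 progress states + 1 absorbing accept = 5
Minimal DFA: 5 states


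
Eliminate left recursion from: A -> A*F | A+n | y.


Left-recursive alternatives: A*F, A+n; non-recursive: y
Introduce A': A -> yA', A' -> *FA' | +nA' | ε


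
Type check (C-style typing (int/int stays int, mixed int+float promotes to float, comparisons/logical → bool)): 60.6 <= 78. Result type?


Operand types: float <= int
Rule: comparison yields bool
Result type: bool


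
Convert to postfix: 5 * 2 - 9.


Left to right (same or higher precedence on left)
Postfix: 5 2 * 9 -


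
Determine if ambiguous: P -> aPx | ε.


balanced a^n…x^n: each string has a unique parse
Unambiguous


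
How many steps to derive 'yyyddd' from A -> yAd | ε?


Derivation: A => yAd => yyAdd => yyyAddd => yyyddd
Steps: 4


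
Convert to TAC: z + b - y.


Break into single-operator statements:
t1 = z + b
t2 = t1 - y


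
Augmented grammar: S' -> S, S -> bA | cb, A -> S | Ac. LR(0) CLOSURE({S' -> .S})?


Start: S' -> .S
For each item with dot before a nonterminal B, add B -> .γ for every B-production
Closure: [S' -> .S, S -> .bA, S -> .cb]


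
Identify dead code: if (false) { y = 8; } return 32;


condition is constant false, so the whole block is unreachable
Dead: 'if (false) { y = 8; }'


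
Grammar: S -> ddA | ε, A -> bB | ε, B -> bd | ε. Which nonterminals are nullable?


A nonterminal is nullable iff some alternative derives ε (directly, or every symbol in it is nullable)
Nullable: {A, B, S}


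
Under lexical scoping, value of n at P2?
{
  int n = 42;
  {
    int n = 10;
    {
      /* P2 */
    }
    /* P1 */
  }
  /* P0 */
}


P2's block does not declare n; resolves to the enclosing declaration at depth 1
n = 10


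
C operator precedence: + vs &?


'+' is additive (level 9); '&' is bitwise AND (level 5)
Higher level binds tighter
'+' has higher precedence than '&'


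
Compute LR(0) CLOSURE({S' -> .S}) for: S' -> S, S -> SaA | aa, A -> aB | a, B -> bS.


Start: S' -> .S
For each item with dot before a nonterminal B, add B -> .γ for every B-production
Closure: [S' -> .S, S -> .SaA, S -> .aa]


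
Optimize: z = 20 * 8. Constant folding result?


20 * 8 = 160 at compile time
Optimized: z = 160


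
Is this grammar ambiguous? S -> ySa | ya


balanced y^n…a^n: each string has a unique parse
Unambiguous


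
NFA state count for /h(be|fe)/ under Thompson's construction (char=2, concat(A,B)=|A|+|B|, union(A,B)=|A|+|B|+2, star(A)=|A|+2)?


Syntax tree has 5 char leaf(s), 1 union(s), 0 star(s)
chars contribute 5×2 = 10; each union adds +2; each star adds +2
Total: 10 + 2 + 0 = 12 states


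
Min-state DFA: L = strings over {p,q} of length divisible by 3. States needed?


Track length mod 3: states 0..2, accept at 0
Minimal DFA: 3 states


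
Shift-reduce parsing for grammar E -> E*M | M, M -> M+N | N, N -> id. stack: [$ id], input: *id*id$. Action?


'id' on top is the handle for N -> id
Action: reduce (N -> id)


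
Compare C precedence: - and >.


'-' is additive (level 9); '>' is relational (level 7)
Higher level binds tighter
'-' has higher precedence than '>'


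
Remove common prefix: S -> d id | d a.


Common prefix: 'd'
Factored: S -> d S', S' -> id | a


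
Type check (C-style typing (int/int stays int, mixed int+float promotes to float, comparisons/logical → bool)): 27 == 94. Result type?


Operand types: int == int
Rule: comparison yields bool
Result type: bool


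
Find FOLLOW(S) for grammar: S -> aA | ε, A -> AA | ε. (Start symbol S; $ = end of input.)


$ ∈ FOLLOW(S). For each A -> αBβ: add FIRST(β)\{ε} to FOLLOW(B); if β nullable, add FOLLOW(A).
FOLLOW(S) = {$}


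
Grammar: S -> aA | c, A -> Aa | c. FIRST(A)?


Per alternative of A: FIRST(Aa) = {c}; FIRST(c) = {c}
FIRST(A) = {c}


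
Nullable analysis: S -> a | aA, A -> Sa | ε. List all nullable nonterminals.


A nonterminal is nullable iff some alternative derives ε (directly, or every symbol in it is nullable)
Nullable: {A}


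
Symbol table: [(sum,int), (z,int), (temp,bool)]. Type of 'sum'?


Lookup 'sum' → type int


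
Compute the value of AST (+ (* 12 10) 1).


Evaluate inner: (* 12 10) = 120
Evaluate root: (+ 120 1) = 121
Result: 121


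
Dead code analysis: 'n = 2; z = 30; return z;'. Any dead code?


n is assigned but never read
Dead: 'n = 2'


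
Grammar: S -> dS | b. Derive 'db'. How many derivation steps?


Derivation: S => dS => db
Steps: 2


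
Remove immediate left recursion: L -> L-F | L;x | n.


Left-recursive alternatives: L-F, L;x; non-recursive: n
Introduce L': L -> nL', L' -> -FL' | ;xL' | ε


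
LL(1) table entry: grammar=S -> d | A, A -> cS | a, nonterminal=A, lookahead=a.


For [A, a]: 'a' ∈ FIRST(a)
Entry: A -> a


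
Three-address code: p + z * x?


Break into single-operator statements:
t1 = z * x
t2 = p + t1


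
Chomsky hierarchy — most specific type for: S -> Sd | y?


Left-linear: every RHS is a terminal or one nonterminal followed by a terminal
Classification: Type 3 (Regular)


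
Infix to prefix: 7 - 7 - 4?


left-to-right (same/higher precedence on left): tree is (- (- 7 7) 4)
Prefix: - - 7 7 4


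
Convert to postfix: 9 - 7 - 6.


Left to right (same or higher precedence on left)
Postfix: 9 7 - 6 -


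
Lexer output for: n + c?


Scan left to right, longest-match per lexeme
Tokens: ID(n), OP(+), ID(c)


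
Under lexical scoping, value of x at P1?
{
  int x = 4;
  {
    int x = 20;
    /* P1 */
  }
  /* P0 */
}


x declared in the same block as P1
x = 20


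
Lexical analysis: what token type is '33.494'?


Pattern: digits with a decimal point
Type: FLOAT_LITERAL


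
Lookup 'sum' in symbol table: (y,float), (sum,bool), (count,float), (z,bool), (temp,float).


Lookup 'sum' → type bool


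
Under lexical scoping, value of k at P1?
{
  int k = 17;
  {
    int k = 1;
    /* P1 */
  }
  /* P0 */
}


k declared in the same block as P1
k = 1


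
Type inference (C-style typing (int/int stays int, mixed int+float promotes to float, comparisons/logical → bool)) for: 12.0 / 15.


Operand types: float / int
Rule: mixed int/float promotes to float; int/int stays int
Result type: float


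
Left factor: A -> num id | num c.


Common prefix: 'num'
Factored: A -> num A', A' -> id | c


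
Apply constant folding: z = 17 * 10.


17 * 10 = 170 at compile time
Optimized: z = 170


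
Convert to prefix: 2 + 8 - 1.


left-to-right (same/higher precedence on left): tree is (- (+ 2 8) 1)
Prefix: - + 2 8 1


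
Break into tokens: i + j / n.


Scan left to right, longest-match per lexeme
Tokens: ID(i), OP(+), ID(j), OP(/), ID(n)


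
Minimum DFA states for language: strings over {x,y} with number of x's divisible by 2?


Track (count of x) mod 2: states 0..1, accept at 0
Minimal DFA: 2 states


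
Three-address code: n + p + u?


Break into single-operator statements:
t1 = n + p
t2 = t1 + u


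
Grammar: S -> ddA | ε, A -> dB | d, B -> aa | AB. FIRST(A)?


Per alternative of A: FIRST(dB) = {d}; FIRST(d) = {d}
FIRST(A) = {d}


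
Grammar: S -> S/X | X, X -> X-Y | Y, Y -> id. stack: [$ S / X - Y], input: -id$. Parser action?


handle 'X-Y' on top
Action: reduce (X -> X-Y)


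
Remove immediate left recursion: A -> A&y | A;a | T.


Left-recursive alternatives: A&y, A;a; non-recursive: T
Introduce A': A -> TA', A' -> &yA' | ;aA' | ε


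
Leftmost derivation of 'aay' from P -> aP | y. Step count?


Derivation: P => aP => aaP => aay
Steps: 3


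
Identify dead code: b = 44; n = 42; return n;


b is assigned but never read
Dead: 'b = 44'


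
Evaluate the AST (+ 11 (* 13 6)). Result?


Evaluate inner: (* 13 6) = 78
Evaluate root: (+ 11 78) = 89
Result: 89


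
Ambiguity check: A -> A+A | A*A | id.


'id+id*id' has two parse trees (no precedence encoded between + and *)
Ambiguous


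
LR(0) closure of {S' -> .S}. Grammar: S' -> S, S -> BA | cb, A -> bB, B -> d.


Start: S' -> .S
For each item with dot before a nonterminal B, add B -> .γ for every B-production
Closure: [S' -> .S, S -> .BA, S -> .cb, B -> .d]


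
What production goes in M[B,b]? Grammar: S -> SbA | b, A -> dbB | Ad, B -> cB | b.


For [B, b]: 'b' ∈ FIRST(b)
Entry: B -> b


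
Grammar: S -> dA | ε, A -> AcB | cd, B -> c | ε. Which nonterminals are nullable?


A nonterminal is nullable iff some alternative derives ε (directly, or every symbol in it is nullable)
Nullable: {B, S}


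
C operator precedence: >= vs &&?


'>=' is relational (level 7); '&&' is logical AND (level 2)
Higher level binds tighter
'>=' has higher precedence than '&&'


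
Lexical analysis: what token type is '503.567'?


Pattern: digits with a decimal point
Type: FLOAT_LITERAL


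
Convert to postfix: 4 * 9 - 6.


Left to right (same or higher precedence on left)
Postfix: 4 9 * 6 -


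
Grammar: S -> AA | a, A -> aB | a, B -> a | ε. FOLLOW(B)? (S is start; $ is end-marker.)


$ ∈ FOLLOW(S). For each A -> αBβ: add FIRST(β)\{ε} to FOLLOW(B); if β nullable, add FOLLOW(A).
FOLLOW(B) = {$, a}


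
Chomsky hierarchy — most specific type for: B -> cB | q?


Right-linear: every RHS is a terminal or a terminal followed by one nonterminal
Classification: Type 3 (Regular)


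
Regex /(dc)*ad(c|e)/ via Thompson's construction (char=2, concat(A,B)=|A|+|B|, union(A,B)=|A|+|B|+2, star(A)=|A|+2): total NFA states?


Syntax tree has 6 char leaf(s), 1 union(s), 1 star(s)
chars contribute 6×2 = 12; each union adds +2; each star adds +2
Total: 12 + 2 + 2 = 16 states


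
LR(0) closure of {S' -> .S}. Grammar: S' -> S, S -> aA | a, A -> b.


Start: S' -> .S
For each item with dot before a nonterminal B, add B -> .γ for every B-production
Closure: [S' -> .S, S -> .aA, S -> .a]


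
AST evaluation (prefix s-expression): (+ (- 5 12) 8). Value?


Evaluate inner: (- 5 12) = -7
Evaluate root: (+ -7 8) = 1
Result: 1


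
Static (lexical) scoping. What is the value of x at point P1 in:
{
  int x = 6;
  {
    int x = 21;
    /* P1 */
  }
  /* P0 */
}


x declared in the same block as P1
x = 21


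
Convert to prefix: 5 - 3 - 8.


left-to-right (same/higher precedence on left): tree is (- (- 5 3) 8)
Prefix: - - 5 3 8


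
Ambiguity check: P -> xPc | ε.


balanced x^n…c^n: each string has a unique parse
Unambiguous


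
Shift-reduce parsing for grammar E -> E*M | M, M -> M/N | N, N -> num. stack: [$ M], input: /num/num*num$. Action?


shift '/' to continue M -> M/N
Action: shift


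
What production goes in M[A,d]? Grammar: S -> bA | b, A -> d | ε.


For [A, d]: 'd' ∈ FIRST(d)
Entry: A -> d


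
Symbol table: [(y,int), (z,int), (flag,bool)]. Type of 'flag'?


Lookup 'flag' → type bool


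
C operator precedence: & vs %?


'%' is multiplicative (level 10); '&' is bitwise AND (level 5)
Higher level binds tighter
'%' has higher precedence than '&'


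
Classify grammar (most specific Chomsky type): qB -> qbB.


LHS has context (more than one symbol) and |LHS| ≤ |RHS|
Classification: Type 1 (Context-Sensitive)


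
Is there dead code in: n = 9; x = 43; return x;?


n is assigned but never read
Dead: 'n = 9'


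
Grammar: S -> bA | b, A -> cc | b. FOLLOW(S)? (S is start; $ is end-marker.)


$ ∈ FOLLOW(S). For each A -> αBβ: add FIRST(β)\{ε} to FOLLOW(B); if β nullable, add FOLLOW(A).
FOLLOW(S) = {$}


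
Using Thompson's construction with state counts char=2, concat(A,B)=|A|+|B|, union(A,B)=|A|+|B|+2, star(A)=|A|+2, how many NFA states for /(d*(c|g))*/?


Syntax tree has 3 char leaf(s), 1 union(s), 2 star(s)
chars contribute 3×2 = 6; each union adds +2; each star adds +2
Total: 6 + 2 + 4 = 12 states


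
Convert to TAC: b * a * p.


Break into single-operator statements:
t1 = b * a
t2 = t1 * p


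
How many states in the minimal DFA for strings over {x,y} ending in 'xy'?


Track the longest suffix of input matching a prefix of 'xy': 3 classes (prefixes of length 0..2)
Minimal DFA: 3 states


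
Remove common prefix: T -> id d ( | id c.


Common prefix: 'id'
Factored: T -> id T', T' -> d ( | c


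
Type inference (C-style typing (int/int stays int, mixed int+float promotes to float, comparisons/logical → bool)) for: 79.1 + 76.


Operand types: float + int
Rule: mixed int/float promotes to float; int/int stays int
Result type: float


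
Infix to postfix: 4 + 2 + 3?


Left to right (same or higher precedence on left)
Postfix: 4 2 + 3 +


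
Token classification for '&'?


Pattern: operator symbol
Type: OPERATOR


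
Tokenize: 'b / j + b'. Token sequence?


Scan left to right, longest-match per lexeme
Tokens: ID(b), OP(/), ID(j), OP(+), ID(b)


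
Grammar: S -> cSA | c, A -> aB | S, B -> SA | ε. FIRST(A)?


Per alternative of A: FIRST(aB) = {a}; FIRST(S) = {c}
FIRST(A) = {a, c}


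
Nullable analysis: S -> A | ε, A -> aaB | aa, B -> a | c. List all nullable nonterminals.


A nonterminal is nullable iff some alternative derives ε (directly, or every symbol in it is nullable)
Nullable: {S}


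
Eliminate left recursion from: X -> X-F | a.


Left-recursive alternatives: X-F; non-recursive: a
Introduce X': X -> aX', X' -> -FX' | ε


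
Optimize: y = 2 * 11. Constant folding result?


2 * 11 = 22 at compile time
Optimized: y = 22


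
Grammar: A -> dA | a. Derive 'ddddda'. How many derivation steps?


Derivation: A => dA => ddA => dddA => ddddA => dddddA => ddddda
Steps: 6


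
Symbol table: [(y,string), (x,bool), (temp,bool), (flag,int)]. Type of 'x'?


Lookup 'x' → type bool


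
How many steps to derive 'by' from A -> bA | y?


Derivation: A => bA => by
Steps: 2


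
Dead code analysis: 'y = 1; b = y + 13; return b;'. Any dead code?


y is read by b's definition; b is returned
No dead code


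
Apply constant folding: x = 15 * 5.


15 * 5 = 75 at compile time
Optimized: x = 75


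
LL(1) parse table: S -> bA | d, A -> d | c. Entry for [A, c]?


For [A, c]: 'c' ∈ FIRST(c)
Entry: A -> c


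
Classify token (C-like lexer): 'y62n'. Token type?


Pattern: letter/underscore followed by alphanumerics, not a keyword
Type: IDENTIFIER


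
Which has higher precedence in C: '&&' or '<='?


'<=' is relational (level 7); '&&' is logical AND (level 2)
Higher level binds tighter
'<=' has higher precedence than '&&'


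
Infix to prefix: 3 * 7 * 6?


left-to-right (same/higher precedence on left): tree is (* (* 3 7) 6)
Prefix: * * 3 7 6


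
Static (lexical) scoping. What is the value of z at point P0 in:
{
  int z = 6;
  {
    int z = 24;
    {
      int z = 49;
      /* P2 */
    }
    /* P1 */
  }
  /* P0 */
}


z declared in the same block as P0
z = 6


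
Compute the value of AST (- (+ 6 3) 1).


Evaluate inner: (+ 6 3) = 9
Evaluate root: (- 9 1) = 8
Result: 8


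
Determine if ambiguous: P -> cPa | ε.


balanced c^n…a^n: each string has a unique parse
Unambiguous


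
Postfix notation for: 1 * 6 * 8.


Left to right (same or higher precedence on left)
Postfix: 1 6 * 8 *


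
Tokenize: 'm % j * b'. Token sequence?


Scan left to right, longest-match per lexeme
Tokens: ID(m), OP(%), ID(j), OP(*), ID(b)


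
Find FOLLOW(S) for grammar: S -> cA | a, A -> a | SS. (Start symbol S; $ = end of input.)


$ ∈ FOLLOW(S). For each A -> αBβ: add FIRST(β)\{ε} to FOLLOW(B); if β nullable, add FOLLOW(A).
FOLLOW(S) = {$, a, c}


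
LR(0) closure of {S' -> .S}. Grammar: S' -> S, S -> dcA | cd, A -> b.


Start: S' -> .S
For each item with dot before a nonterminal B, add B -> .γ for every B-production
Closure: [S' -> .S, S -> .dcA, S -> .cd]


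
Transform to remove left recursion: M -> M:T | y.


Left-recursive alternatives: M:T; non-recursive: y
Introduce M': M -> yM', M' -> :TM' | ε


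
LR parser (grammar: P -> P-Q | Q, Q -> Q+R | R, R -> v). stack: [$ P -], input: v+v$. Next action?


no handle ('P-' is not any RHS); shift 'v'
Action: shift


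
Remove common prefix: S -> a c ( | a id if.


Common prefix: 'a'
Factored: S -> a S', S' -> c ( | id if


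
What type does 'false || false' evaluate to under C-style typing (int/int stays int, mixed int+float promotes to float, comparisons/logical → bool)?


Operand types: bool || bool
Rule: logical operators take bool operands and yield bool
Result type: bool


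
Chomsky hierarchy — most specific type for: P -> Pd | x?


Left-linear: every RHS is a terminal or one nonterminal followed by a terminal
Classification: Type 3 (Regular)


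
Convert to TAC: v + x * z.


Break into single-operator statements:
t1 = x * z
t2 = v + t1


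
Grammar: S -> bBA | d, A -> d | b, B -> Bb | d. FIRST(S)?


Per alternative of S: FIRST(bBA) = {b}; FIRST(d) = {d}
FIRST(S) = {b, d}


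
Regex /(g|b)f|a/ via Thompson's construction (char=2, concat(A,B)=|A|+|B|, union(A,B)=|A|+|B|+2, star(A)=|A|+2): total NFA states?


Syntax tree has 4 char leaf(s), 2 union(s), 0 star(s)
chars contribute 4×2 = 8; each union adds +2; each star adds +2
Total: 8 + 4 + 0 = 12 states


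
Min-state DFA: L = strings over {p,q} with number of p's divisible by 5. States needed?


Track (count of p) mod 5: states 0..4, accept at 0
Minimal DFA: 5 states


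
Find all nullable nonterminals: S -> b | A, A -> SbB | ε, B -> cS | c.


A nonterminal is nullable iff some alternative derives ε (directly, or every symbol in it is nullable)
Nullable: {A, S}


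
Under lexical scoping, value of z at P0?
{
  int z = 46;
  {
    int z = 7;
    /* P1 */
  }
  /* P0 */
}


z declared in the same block as P0
z = 46


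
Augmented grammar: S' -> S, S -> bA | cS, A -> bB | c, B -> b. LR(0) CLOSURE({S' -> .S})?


Start: S' -> .S
For each item with dot before a nonterminal B, add B -> .γ for every B-production
Closure: [S' -> .S, S -> .bA, S -> .cS]


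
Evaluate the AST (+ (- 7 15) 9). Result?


Evaluate inner: (- 7 15) = -8
Evaluate root: (+ -8 9) = 1
Result: 1


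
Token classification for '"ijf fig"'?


Pattern: double-quoted sequence
Type: STRING_LITERAL


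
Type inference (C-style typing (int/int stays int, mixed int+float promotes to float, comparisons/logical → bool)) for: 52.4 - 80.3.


Operand types: float - float
Rule: mixed int/float promotes to float; int/int stays int
Result type: float


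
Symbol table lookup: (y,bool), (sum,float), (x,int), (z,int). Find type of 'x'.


Lookup 'x' → type int


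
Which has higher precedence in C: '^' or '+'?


'+' is additive (level 9); '^' is bitwise XOR (level 4)
Higher level binds tighter
'+' has higher precedence than '^'


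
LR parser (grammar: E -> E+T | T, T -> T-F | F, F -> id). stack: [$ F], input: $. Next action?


'F' (not preceded by T-) is the handle for T -> F
Action: reduce (T -> F)


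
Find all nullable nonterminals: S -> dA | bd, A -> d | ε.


A nonterminal is nullable iff some alternative derives ε (directly, or every symbol in it is nullable)
Nullable: {A}


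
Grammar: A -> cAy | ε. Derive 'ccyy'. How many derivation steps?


Derivation: A => cAy => ccAyy => ccyy
Steps: 3


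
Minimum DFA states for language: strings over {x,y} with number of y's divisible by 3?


Track (count of y) mod 3: states 0..2, accept at 0
Minimal DFA: 3 states


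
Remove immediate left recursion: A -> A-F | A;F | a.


Left-recursive alternatives: A-F, A;F; non-recursive: a
Introduce A': A -> aA', A' -> -FA' | ;FA' | ε


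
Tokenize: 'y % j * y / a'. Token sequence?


Scan left to right, longest-match per lexeme
Tokens: ID(y), OP(%), ID(j), OP(*), ID(y), OP(/), ID(a)


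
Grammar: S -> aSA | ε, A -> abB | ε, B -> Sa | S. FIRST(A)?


Per alternative of A: FIRST(abB) = {a}; FIRST(ε) = {ε}
FIRST(A) = {a, ε}


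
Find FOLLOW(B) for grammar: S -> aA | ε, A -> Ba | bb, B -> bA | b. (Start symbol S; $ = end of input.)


$ ∈ FOLLOW(S). For each A -> αBβ: add FIRST(β)\{ε} to FOLLOW(B); if β nullable, add FOLLOW(A).
FOLLOW(B) = {a}


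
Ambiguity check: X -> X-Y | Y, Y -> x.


precedence layered via separate nonterminal Y: deterministic
Unambiguous


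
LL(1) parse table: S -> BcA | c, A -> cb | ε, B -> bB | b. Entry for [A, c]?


For [A, c]: 'c' ∈ FIRST(cb)
Entry: A -> cb


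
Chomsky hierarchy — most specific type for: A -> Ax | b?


Left-linear: every RHS is a terminal or one nonterminal followed by a terminal
Classification: Type 3 (Regular)


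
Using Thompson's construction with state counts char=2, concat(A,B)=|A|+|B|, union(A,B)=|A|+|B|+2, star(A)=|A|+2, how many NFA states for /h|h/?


Syntax tree has 2 char leaf(s), 1 union(s), 0 star(s)
chars contribute 2×2 = 4; each union adds +2; each star adds +2
Total: 4 + 2 + 0 = 6 states
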